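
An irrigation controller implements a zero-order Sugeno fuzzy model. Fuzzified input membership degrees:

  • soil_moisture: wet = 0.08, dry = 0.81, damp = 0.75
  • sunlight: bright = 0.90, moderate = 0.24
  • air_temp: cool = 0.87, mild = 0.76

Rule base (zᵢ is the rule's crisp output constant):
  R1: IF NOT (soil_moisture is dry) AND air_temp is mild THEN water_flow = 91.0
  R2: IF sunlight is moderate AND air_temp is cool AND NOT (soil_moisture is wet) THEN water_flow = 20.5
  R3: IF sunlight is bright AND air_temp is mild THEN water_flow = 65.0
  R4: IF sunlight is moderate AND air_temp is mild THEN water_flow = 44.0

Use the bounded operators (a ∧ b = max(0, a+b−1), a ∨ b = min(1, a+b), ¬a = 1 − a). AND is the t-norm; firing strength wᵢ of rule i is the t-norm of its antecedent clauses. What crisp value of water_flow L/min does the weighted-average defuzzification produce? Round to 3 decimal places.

R1 (z=91.0): ¬dry=1−0.81=0.19, mild=0.76; AND[max(0, a+b−1)] → w = 0.00
R2 (z=20.5): moderate=0.24, cool=0.87, ¬wet=1−0.08=0.92; AND[max(0, a+b−1)] → w = 0.03
R3 (z=65.0): bright=0.90, mild=0.76; AND[max(0, a+b−1)] → w = 0.66
R4 (z=44.0): moderate=0.24, mild=0.76; AND[max(0, a+b−1)] → w = 0.00
Weighted average = (0.00·91.0 + 0.03·20.5 + 0.66·65.0 + 0.00·44.0) / (0.00 + 0.03 + 0.66 + 0.00)
  = 43.5150 / 0.6900 = 63.065

63.065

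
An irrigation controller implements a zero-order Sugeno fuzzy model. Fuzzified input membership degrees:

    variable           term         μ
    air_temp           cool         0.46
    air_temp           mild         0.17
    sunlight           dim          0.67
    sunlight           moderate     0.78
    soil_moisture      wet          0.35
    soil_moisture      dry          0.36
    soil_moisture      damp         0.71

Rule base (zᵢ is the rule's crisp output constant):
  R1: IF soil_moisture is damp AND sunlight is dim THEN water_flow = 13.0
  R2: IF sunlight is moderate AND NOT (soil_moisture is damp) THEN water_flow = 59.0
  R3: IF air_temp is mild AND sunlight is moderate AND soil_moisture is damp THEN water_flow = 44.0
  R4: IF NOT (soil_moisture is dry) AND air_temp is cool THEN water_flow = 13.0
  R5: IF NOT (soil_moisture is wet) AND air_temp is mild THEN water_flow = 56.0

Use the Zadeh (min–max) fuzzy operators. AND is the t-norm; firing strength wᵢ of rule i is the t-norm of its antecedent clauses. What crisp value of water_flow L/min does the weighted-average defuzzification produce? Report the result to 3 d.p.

R1 (z=13.0): damp=0.71, dim=0.67; AND[min(a, b)] → w = 0.67
R2 (z=59.0): moderate=0.78, ¬damp=1−0.71=0.29; AND[min(a, b)] → w = 0.29
R3 (z=44.0): mild=0.17, moderate=0.78, damp=0.71; AND[min(a, b)] → w = 0.17
R4 (z=13.0): ¬dry=1−0.36=0.64, cool=0.46; AND[min(a, b)] → w = 0.46
R5 (z=56.0): ¬wet=1−0.35=0.65, mild=0.17; AND[min(a, b)] → w = 0.17
Weighted average = (0.67·13.0 + 0.29·59.0 + 0.17·44.0 + 0.46·13.0 + 0.17·56.0) / (0.67 + 0.29 + 0.17 + 0.46 + 0.17)
  = 48.8000 / 1.7600 = 27.727

27.727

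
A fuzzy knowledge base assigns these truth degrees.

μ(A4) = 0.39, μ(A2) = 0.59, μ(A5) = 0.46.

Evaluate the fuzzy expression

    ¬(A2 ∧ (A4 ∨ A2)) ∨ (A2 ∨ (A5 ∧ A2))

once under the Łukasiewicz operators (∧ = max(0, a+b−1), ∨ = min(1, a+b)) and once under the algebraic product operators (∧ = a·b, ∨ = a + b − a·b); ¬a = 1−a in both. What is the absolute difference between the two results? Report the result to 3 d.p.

0.132

Under Łukasiewicz:
  A4 ∨ A2 = min(1, a+b) on (0.39, 0.59) = 0.98
  A2 ∧ (A4 ∨ A2) = max(0, a+b−1) on (0.59, 0.98) = 0.57
  ¬(A2 ∧ (A4 ∨ A2)) = 1 − 0.57 = 0.43
  A5 ∧ A2 = max(0, a+b−1) on (0.46, 0.59) = 0.05
  A2 ∨ (A5 ∧ A2) = min(1, a+b) on (0.59, 0.05) = 0.64
  ¬(A2 ∧ (A4 ∨ A2)) ∨ (A2 ∨ (A5 ∧ A2)) = min(1, a+b) on (0.43, 0.64) = 1.00
  → value = 1.0000
Under algebraic product:
  A4 ∨ A2 = a + b − a·b on (0.3900, 0.5900) = 0.7499
  A2 ∧ (A4 ∨ A2) = a·b on (0.5900, 0.7499) = 0.4424
  ¬(A2 ∧ (A4 ∨ A2)) = 1 − 0.4424 = 0.5576
  A5 ∧ A2 = a·b on (0.4600, 0.5900) = 0.2714
  A2 ∨ (A5 ∧ A2) = a + b − a·b on (0.5900, 0.2714) = 0.7013
  ¬(A2 ∧ (A4 ∨ A2)) ∨ (A2 ∨ (A5 ∧ A2)) = a + b − a·b on (0.5576, 0.7013) = 0.8678
  → value = 0.8678
|1.0000 − 0.8678| = 0.132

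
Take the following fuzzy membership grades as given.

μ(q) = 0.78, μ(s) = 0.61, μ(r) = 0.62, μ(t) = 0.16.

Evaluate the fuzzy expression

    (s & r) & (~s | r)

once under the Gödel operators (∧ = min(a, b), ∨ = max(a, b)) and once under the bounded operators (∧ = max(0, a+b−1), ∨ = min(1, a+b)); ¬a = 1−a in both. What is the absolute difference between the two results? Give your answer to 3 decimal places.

Under Gödel:
  s & r = min(a, b) on (0.61, 0.62) = 0.61
  ~s = 1 − 0.61 = 0.39
  ~s | r = max(a, b) on (0.39, 0.62) = 0.62
  (s & r) & (~s | r) = min(a, b) on (0.61, 0.62) = 0.61
  → value = 0.6100
Under bounded:
  s & r = max(0, a+b−1) on (0.61, 0.62) = 0.23
  ~s = 1 − 0.61 = 0.39
  ~s | r = min(1, a+b) on (0.39, 0.62) = 1.00
  (s & r) & (~s | r) = max(0, a+b−1) on (0.23, 1.00) = 0.23
  → value = 0.2300
|0.6100 − 0.2300| = 0.380

0.380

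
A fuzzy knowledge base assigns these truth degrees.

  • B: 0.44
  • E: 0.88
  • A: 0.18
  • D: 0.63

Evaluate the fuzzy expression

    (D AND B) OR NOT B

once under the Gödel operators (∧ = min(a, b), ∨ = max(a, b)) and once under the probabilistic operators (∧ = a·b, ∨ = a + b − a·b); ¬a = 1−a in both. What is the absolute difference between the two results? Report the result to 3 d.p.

0.122

Under Gödel:
  D AND B = min(a, b) on (0.63, 0.44) = 0.44
  NOT B = 1 − 0.44 = 0.56
  (D AND B) OR NOT B = max(a, b) on (0.44, 0.56) = 0.56
  → value = 0.5600
Under probabilistic:
  D AND B = a·b on (0.6300, 0.4400) = 0.2772
  NOT B = 1 − 0.4400 = 0.5600
  (D AND B) OR NOT B = a + b − a·b on (0.2772, 0.5600) = 0.6820
  → value = 0.6820
|0.5600 − 0.6820| = 0.122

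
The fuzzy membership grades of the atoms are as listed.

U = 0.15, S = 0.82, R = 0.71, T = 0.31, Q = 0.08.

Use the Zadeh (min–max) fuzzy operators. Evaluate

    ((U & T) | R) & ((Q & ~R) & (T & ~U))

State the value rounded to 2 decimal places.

0.08

U & T = min(a, b) on (0.15, 0.31) = 0.15
(U & T) | R = max(a, b) on (0.15, 0.71) = 0.71
~R = 1 − 0.71 = 0.29
Q & ~R = min(a, b) on (0.08, 0.29) = 0.08
~U = 1 − 0.15 = 0.85
T & ~U = min(a, b) on (0.31, 0.85) = 0.31
(Q & ~R) & (T & ~U) = min(a, b) on (0.08, 0.31) = 0.08
((U & T) | R) & ((Q & ~R) & (T & ~U)) = min(a, b) on (0.71, 0.08) = 0.08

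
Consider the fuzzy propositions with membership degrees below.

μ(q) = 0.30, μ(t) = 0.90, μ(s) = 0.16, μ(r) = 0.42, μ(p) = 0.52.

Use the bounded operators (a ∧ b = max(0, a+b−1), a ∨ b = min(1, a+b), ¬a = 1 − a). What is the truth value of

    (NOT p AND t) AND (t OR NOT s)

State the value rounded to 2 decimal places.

NOT p = 1 − 0.52 = 0.48
NOT p AND t = max(0, a+b−1) on (0.48, 0.90) = 0.38
NOT s = 1 − 0.16 = 0.84
t OR NOT s = min(1, a+b) on (0.90, 0.84) = 1.00
(NOT p AND t) AND (t OR NOT s) = max(0, a+b−1) on (0.38, 1.00) = 0.38

0.38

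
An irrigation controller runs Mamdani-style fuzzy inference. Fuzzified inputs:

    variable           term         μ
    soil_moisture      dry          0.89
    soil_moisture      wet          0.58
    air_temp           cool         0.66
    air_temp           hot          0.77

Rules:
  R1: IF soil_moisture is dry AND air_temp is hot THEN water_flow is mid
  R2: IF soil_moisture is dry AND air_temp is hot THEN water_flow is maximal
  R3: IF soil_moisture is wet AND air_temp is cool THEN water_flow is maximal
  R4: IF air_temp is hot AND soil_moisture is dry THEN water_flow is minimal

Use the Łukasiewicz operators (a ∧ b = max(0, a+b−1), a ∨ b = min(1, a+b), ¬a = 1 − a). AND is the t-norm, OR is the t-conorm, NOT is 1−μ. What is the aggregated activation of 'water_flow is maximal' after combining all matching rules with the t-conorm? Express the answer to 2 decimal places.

R1: dry=0.89, hot=0.77; AND[max(0, a+b−1)] → w = 0.66
R2: dry=0.89, hot=0.77; AND[max(0, a+b−1)] → w = 0.66
R3: wet=0.58, cool=0.66; AND[max(0, a+b−1)] → w = 0.24
R4: hot=0.77, dry=0.89; AND[max(0, a+b−1)] → w = 0.66
Rules with consequent 'maximal': {R2, R3} → strengths 0.66, 0.24
Aggregate via t-conorm [min(1, a+b)]: 0.90

0.90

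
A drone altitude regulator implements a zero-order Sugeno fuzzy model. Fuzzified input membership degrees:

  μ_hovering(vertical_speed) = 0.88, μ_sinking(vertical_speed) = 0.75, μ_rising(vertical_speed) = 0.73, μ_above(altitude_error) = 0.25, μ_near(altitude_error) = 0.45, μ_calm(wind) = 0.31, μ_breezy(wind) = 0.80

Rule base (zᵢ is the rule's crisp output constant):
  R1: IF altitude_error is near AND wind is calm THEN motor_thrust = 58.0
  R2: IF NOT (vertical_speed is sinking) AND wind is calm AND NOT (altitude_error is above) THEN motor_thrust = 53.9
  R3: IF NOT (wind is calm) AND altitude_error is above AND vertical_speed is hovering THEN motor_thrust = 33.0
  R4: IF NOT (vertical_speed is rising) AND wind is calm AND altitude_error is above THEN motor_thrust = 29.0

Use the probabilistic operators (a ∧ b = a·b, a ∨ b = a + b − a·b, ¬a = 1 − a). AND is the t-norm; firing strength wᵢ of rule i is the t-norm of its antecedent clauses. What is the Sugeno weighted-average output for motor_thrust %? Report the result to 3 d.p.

45.471

R1 (z=58.0): near=0.45, calm=0.31; AND[a·b] → w = 0.1395
R2 (z=53.9): ¬sinking=1−0.75=0.25, calm=0.31, ¬above=1−0.25=0.75; AND[a·b] → w = 0.0581
R3 (z=33.0): ¬calm=1−0.31=0.69, above=0.25, hovering=0.88; AND[a·b] → w = 0.1518
R4 (z=29.0): ¬rising=1−0.73=0.27, calm=0.31, above=0.25; AND[a·b] → w = 0.0209
Weighted average = (0.1395·58.0 + 0.0581·53.9 + 0.1518·33.0 + 0.0209·29.0) / (0.1395 + 0.0581 + 0.1518 + 0.0209)
  = 16.8402 / 0.3704 = 45.471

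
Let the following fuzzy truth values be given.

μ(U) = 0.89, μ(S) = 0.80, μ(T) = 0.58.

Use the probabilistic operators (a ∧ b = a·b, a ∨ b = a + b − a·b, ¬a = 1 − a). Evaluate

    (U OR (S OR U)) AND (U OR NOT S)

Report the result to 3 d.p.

S OR U = a + b − a·b on (0.8000, 0.8900) = 0.9780
U OR (S OR U) = a + b − a·b on (0.8900, 0.9780) = 0.9976
NOT S = 1 − 0.8000 = 0.2000
U OR NOT S = a + b − a·b on (0.8900, 0.2000) = 0.9120
(U OR (S OR U)) AND (U OR NOT S) = a·b on (0.9976, 0.9120) = 0.9098

0.910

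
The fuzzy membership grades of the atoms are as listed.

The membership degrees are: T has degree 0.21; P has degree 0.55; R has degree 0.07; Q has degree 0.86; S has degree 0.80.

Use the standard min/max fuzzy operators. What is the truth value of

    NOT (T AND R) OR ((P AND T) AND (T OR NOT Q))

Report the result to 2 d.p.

T AND R = min(a, b) on (0.21, 0.07) = 0.07
NOT (T AND R) = 1 − 0.07 = 0.93
P AND T = min(a, b) on (0.55, 0.21) = 0.21
NOT Q = 1 − 0.86 = 0.14
T OR NOT Q = max(a, b) on (0.21, 0.14) = 0.21
(P AND T) AND (T OR NOT Q) = min(a, b) on (0.21, 0.21) = 0.21
NOT (T AND R) OR ((P AND T) AND (T OR NOT Q)) = max(a, b) on (0.93, 0.21) = 0.93

0.93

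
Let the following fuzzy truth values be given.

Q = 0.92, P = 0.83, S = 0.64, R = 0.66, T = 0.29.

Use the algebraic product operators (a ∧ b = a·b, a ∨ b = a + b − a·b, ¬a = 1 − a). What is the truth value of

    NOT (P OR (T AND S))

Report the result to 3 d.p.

T AND S = a·b on (0.2900, 0.6400) = 0.1856
P OR (T AND S) = a + b − a·b on (0.8300, 0.1856) = 0.8616
NOT (P OR (T AND S)) = 1 − 0.8616 = 0.1384

0.138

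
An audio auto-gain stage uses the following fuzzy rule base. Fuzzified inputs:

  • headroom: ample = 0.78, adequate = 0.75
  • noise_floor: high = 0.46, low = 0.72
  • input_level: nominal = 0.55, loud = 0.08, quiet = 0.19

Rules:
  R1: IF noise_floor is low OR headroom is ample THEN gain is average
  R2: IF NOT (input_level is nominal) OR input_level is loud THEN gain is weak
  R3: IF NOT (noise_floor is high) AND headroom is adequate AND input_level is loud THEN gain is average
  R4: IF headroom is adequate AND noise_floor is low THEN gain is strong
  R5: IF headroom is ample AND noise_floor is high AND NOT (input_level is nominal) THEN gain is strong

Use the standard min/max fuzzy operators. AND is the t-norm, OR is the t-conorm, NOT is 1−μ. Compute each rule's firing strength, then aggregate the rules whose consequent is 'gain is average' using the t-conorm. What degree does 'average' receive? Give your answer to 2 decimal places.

R1: low=0.72, ample=0.78; OR[max(a, b)] → w = 0.78
R2: ¬nominal=1−0.55=0.45, loud=0.08; OR[max(a, b)] → w = 0.45
R3: ¬high=1−0.46=0.54, adequate=0.75, loud=0.08; AND[min(a, b)] → w = 0.08
R4: adequate=0.75, low=0.72; AND[min(a, b)] → w = 0.72
R5: ample=0.78, high=0.46, ¬nominal=1−0.55=0.45; AND[min(a, b)] → w = 0.45
Rules with consequent 'average': {R1, R3} → strengths 0.78, 0.08
Aggregate via t-conorm [max(a, b)]: 0.78

0.78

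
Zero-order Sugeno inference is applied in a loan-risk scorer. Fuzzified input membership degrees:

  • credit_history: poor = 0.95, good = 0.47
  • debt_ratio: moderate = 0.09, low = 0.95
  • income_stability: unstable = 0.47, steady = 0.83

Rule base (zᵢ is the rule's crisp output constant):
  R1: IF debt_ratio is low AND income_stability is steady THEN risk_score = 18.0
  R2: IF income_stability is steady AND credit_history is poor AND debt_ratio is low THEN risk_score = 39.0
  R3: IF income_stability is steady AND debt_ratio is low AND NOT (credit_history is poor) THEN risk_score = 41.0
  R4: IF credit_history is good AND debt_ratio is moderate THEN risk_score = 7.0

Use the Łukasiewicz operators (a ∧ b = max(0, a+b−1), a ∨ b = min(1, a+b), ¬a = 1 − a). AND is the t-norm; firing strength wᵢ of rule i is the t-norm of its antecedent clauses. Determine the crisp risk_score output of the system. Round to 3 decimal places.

R1 (z=18.0): low=0.95, steady=0.83; AND[max(0, a+b−1)] → w = 0.78
R2 (z=39.0): steady=0.83, poor=0.95, low=0.95; AND[max(0, a+b−1)] → w = 0.73
R3 (z=41.0): steady=0.83, low=0.95, ¬poor=1−0.95=0.05; AND[max(0, a+b−1)] → w = 0.00
R4 (z=7.0): good=0.47, moderate=0.09; AND[max(0, a+b−1)] → w = 0.00
Weighted average = (0.78·18.0 + 0.73·39.0 + 0.00·41.0 + 0.00·7.0) / (0.78 + 0.73 + 0.00 + 0.00)
  = 42.5100 / 1.5100 = 28.152

28.152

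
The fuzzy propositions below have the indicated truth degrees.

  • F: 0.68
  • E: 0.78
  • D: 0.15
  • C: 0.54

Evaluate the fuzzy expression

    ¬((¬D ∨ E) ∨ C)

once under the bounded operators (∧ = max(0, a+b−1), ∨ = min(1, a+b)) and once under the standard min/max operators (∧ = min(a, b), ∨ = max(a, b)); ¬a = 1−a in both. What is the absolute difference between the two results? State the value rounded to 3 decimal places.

0.150

Under bounded:
  ¬D = 1 − 0.15 = 0.85
  ¬D ∨ E = min(1, a+b) on (0.85, 0.78) = 1.00
  (¬D ∨ E) ∨ C = min(1, a+b) on (1.00, 0.54) = 1.00
  ¬((¬D ∨ E) ∨ C) = 1 − 1.00 = 0.00
  → value = 0.0000
Under standard min/max:
  ¬D = 1 − 0.15 = 0.85
  ¬D ∨ E = max(a, b) on (0.85, 0.78) = 0.85
  (¬D ∨ E) ∨ C = max(a, b) on (0.85, 0.54) = 0.85
  ¬((¬D ∨ E) ∨ C) = 1 − 0.85 = 0.15
  → value = 0.1500
|0.0000 − 0.1500| = 0.150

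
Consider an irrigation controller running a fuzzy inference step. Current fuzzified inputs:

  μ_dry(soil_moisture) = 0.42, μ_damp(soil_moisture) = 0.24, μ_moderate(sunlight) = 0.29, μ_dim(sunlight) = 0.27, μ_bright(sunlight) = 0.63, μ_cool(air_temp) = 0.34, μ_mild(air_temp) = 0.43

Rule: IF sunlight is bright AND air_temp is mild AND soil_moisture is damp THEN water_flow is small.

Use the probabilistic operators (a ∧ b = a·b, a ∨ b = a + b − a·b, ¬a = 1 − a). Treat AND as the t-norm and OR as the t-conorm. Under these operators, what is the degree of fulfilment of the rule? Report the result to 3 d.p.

0.065

firing strength: bright=0.63, mild=0.43, damp=0.24; AND[a·b] → w = 0.0650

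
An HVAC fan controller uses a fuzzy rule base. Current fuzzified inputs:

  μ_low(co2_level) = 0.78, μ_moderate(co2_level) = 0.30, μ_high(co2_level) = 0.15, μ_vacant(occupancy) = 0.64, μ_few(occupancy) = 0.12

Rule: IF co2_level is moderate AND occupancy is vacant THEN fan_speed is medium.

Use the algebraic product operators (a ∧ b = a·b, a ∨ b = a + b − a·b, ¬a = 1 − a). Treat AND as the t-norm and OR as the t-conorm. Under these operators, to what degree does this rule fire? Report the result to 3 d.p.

0.192

firing strength: moderate=0.30, vacant=0.64; AND[a·b] → w = 0.1920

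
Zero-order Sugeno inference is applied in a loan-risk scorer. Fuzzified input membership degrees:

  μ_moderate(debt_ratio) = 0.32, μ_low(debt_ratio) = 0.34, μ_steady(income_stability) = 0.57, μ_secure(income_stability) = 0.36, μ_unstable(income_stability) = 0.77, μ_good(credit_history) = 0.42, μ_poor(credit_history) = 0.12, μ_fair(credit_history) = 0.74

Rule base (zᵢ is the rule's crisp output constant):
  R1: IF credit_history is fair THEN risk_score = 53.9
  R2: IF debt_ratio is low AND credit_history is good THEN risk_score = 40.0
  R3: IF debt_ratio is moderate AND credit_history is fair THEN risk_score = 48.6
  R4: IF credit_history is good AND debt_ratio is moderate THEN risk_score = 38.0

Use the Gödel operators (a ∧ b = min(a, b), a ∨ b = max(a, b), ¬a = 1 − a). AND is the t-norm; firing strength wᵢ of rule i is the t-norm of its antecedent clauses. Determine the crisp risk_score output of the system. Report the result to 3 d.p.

R1 (z=53.9): fair=0.74 → w = 0.74
R2 (z=40.0): low=0.34, good=0.42; AND[min(a, b)] → w = 0.34
R3 (z=48.6): moderate=0.32, fair=0.74; AND[min(a, b)] → w = 0.32
R4 (z=38.0): good=0.42, moderate=0.32; AND[min(a, b)] → w = 0.32
Weighted average = (0.74·53.9 + 0.34·40.0 + 0.32·48.6 + 0.32·38.0) / (0.74 + 0.34 + 0.32 + 0.32)
  = 81.1980 / 1.7200 = 47.208

47.208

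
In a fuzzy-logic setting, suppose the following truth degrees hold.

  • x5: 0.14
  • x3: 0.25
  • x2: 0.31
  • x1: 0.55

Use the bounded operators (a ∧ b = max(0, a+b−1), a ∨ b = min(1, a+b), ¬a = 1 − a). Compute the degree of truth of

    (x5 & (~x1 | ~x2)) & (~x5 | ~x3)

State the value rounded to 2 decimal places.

0.14

~x1 = 1 − 0.55 = 0.45
~x2 = 1 − 0.31 = 0.69
~x1 | ~x2 = min(1, a+b) on (0.45, 0.69) = 1.00
x5 & (~x1 | ~x2) = max(0, a+b−1) on (0.14, 1.00) = 0.14
~x5 = 1 − 0.14 = 0.86
~x3 = 1 − 0.25 = 0.75
~x5 | ~x3 = min(1, a+b) on (0.86, 0.75) = 1.00
(x5 & (~x1 | ~x2)) & (~x5 | ~x3) = max(0, a+b−1) on (0.14, 1.00) = 0.14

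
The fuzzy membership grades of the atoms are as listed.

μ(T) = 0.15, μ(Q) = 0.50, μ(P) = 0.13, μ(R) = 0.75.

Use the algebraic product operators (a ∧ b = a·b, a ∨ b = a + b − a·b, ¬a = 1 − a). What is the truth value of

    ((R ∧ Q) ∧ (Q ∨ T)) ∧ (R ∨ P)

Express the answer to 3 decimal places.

0.169

R ∧ Q = a·b on (0.7500, 0.5000) = 0.3750
Q ∨ T = a + b − a·b on (0.5000, 0.1500) = 0.5750
(R ∧ Q) ∧ (Q ∨ T) = a·b on (0.3750, 0.5750) = 0.2156
R ∨ P = a + b − a·b on (0.7500, 0.1300) = 0.7825
((R ∧ Q) ∧ (Q ∨ T)) ∧ (R ∨ P) = a·b on (0.2156, 0.7825) = 0.1687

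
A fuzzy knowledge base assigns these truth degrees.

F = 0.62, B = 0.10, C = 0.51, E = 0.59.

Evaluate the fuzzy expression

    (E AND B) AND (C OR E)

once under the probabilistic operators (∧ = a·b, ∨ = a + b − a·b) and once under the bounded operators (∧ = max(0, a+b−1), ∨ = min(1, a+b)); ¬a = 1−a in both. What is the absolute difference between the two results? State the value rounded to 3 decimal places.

Under probabilistic:
  E AND B = a·b on (0.5900, 0.1000) = 0.0590
  C OR E = a + b − a·b on (0.5100, 0.5900) = 0.7991
  (E AND B) AND (C OR E) = a·b on (0.0590, 0.7991) = 0.0471
  → value = 0.0471
Under bounded:
  E AND B = max(0, a+b−1) on (0.59, 0.10) = 0.00
  C OR E = min(1, a+b) on (0.51, 0.59) = 1.00
  (E AND B) AND (C OR E) = max(0, a+b−1) on (0.00, 1.00) = 0.00
  → value = 0.0000
|0.0471 − 0.0000| = 0.047

0.047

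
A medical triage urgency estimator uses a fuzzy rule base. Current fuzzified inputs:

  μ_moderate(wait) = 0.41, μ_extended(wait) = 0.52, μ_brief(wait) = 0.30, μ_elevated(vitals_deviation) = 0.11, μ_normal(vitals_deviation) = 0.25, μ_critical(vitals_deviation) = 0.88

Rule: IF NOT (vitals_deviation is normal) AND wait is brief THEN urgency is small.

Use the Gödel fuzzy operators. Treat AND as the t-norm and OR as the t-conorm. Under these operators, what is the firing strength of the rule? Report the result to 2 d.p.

0.30

firing strength: ¬normal=1−0.25=0.75, brief=0.30; AND[min(a, b)] → w = 0.30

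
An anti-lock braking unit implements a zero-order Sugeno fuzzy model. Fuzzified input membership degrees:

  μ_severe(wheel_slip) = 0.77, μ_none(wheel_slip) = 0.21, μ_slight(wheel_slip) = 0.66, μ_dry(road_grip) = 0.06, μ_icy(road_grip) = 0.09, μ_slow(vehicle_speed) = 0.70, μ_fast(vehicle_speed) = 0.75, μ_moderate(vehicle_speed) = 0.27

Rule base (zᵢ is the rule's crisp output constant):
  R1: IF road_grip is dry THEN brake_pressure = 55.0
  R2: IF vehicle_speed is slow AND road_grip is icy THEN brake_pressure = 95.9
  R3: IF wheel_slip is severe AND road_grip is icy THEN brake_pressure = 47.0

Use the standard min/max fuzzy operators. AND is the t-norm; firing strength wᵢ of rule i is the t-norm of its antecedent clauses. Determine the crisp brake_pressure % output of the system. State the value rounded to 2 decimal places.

67.34

R1 (z=55.0): dry=0.06 → w = 0.06
R2 (z=95.9): slow=0.70, icy=0.09; AND[min(a, b)] → w = 0.09
R3 (z=47.0): severe=0.77, icy=0.09; AND[min(a, b)] → w = 0.09
Weighted average = (0.06·55.0 + 0.09·95.9 + 0.09·47.0) / (0.06 + 0.09 + 0.09)
  = 16.1610 / 0.2400 = 67.34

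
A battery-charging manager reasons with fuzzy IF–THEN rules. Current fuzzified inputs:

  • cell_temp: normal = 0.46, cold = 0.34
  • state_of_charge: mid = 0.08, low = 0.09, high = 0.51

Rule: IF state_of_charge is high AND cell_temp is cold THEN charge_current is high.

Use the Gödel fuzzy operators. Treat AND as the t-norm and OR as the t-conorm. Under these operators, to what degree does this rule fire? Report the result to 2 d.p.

firing strength: high=0.51, cold=0.34; AND[min(a, b)] → w = 0.34

0.34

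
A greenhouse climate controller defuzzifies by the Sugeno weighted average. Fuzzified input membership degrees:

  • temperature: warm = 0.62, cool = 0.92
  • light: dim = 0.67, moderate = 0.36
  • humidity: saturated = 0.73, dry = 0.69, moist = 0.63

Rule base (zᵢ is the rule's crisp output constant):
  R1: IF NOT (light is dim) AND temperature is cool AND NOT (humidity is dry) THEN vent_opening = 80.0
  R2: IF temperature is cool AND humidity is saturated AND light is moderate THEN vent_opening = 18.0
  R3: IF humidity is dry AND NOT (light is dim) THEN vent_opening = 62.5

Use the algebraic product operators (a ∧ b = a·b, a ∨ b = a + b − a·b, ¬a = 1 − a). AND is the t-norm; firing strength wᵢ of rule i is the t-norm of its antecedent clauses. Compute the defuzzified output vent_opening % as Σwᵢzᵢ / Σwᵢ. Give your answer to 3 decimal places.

R1 (z=80.0): ¬dim=1−0.67=0.33, cool=0.92, ¬dry=1−0.69=0.31; AND[a·b] → w = 0.0941
R2 (z=18.0): cool=0.92, saturated=0.73, moderate=0.36; AND[a·b] → w = 0.2418
R3 (z=62.5): dry=0.69, ¬dim=1−0.67=0.33; AND[a·b] → w = 0.2277
Weighted average = (0.0941·80.0 + 0.2418·18.0 + 0.2277·62.5) / (0.0941 + 0.2418 + 0.2277)
  = 26.1125 / 0.5636 = 46.332

46.332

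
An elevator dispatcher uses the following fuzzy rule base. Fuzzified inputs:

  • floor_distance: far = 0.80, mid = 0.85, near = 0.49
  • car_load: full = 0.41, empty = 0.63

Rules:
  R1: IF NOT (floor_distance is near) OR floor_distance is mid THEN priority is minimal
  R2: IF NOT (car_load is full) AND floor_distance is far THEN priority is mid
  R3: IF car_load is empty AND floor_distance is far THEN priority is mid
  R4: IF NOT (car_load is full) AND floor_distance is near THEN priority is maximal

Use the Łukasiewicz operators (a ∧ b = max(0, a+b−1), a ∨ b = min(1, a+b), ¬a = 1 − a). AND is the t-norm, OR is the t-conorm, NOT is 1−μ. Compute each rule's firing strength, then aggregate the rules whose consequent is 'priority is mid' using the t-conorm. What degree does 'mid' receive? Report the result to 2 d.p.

R1: ¬near=1−0.49=0.51, mid=0.85; OR[min(1, a+b)] → w = 1.00
R2: ¬full=1−0.41=0.59, far=0.80; AND[max(0, a+b−1)] → w = 0.39
R3: empty=0.63, far=0.80; AND[max(0, a+b−1)] → w = 0.43
R4: ¬full=1−0.41=0.59, near=0.49; AND[max(0, a+b−1)] → w = 0.08
Rules with consequent 'mid': {R2, R3} → strengths 0.39, 0.43
Aggregate via t-conorm [min(1, a+b)]: 0.82

0.82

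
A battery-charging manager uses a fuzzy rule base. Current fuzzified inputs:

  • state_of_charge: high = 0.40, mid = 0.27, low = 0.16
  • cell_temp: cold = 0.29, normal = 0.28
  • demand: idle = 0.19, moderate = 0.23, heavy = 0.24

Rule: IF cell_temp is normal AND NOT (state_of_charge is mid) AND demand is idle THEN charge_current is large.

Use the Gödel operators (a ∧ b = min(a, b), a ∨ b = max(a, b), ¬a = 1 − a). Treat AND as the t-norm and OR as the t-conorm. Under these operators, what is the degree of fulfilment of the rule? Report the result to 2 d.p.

0.19

firing strength: normal=0.28, ¬mid=1−0.27=0.73, idle=0.19; AND[min(a, b)] → w = 0.19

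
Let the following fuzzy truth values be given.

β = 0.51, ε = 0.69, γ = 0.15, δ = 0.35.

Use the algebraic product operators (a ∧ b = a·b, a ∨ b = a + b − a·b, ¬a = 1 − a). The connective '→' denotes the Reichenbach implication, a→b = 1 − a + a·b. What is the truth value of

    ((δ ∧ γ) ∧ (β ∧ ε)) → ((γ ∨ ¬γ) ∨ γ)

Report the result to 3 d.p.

δ ∧ γ = a·b on (0.3500, 0.1500) = 0.0525
β ∧ ε = a·b on (0.5100, 0.6900) = 0.3519
(δ ∧ γ) ∧ (β ∧ ε) = a·b on (0.0525, 0.3519) = 0.0185
¬γ = 1 − 0.1500 = 0.8500
γ ∨ ¬γ = a + b − a·b on (0.1500, 0.8500) = 0.8725
(γ ∨ ¬γ) ∨ γ = a + b − a·b on (0.8725, 0.1500) = 0.8916
((δ ∧ γ) ∧ (β ∧ ε)) → ((γ ∨ ¬γ) ∨ γ)  [Reichenbach: 1 − a + a·b] with a=0.0185, b=0.8916 → 0.9980

0.998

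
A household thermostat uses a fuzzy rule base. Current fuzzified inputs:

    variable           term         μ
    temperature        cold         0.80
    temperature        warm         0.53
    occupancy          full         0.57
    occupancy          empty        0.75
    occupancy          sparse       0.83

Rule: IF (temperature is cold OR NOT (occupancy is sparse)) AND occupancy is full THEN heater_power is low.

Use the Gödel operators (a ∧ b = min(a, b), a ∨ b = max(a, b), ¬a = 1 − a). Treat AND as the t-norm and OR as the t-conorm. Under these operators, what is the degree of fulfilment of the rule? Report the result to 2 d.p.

firing strength: (cold=0.80 OR ¬sparse=1−0.83=0.17) = 0.80; AND[min(a, b)] with full=0.57 → w = 0.57

0.57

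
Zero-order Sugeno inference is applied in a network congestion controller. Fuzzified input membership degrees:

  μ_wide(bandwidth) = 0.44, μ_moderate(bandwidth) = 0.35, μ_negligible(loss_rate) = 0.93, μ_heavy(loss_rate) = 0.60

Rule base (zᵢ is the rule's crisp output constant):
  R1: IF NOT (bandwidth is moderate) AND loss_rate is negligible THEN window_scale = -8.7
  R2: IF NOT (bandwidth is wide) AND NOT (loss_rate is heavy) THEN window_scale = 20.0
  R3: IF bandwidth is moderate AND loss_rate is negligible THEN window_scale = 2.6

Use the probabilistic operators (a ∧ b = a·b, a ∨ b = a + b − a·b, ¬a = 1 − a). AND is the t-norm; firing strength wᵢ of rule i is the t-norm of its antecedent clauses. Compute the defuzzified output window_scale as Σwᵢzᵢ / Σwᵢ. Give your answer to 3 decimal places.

R1 (z=-8.7): ¬moderate=1−0.35=0.65, negligible=0.93; AND[a·b] → w = 0.6045
R2 (z=20.0): ¬wide=1−0.44=0.56, ¬heavy=1−0.60=0.40; AND[a·b] → w = 0.2240
R3 (z=2.6): moderate=0.35, negligible=0.93; AND[a·b] → w = 0.3255
Weighted average = (0.6045·-8.7 + 0.2240·20.0 + 0.3255·2.6) / (0.6045 + 0.2240 + 0.3255)
  = 0.0672 / 1.1540 = 0.058

0.058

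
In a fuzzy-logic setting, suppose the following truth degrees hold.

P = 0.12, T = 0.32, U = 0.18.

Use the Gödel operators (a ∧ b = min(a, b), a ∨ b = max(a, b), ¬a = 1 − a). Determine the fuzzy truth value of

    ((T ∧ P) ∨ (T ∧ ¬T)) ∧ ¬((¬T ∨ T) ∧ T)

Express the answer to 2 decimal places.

0.32

T ∧ P = min(a, b) on (0.32, 0.12) = 0.12
¬T = 1 − 0.32 = 0.68
T ∧ ¬T = min(a, b) on (0.32, 0.68) = 0.32
(T ∧ P) ∨ (T ∧ ¬T) = max(a, b) on (0.12, 0.32) = 0.32
¬T = 1 − 0.32 = 0.68
¬T ∨ T = max(a, b) on (0.68, 0.32) = 0.68
(¬T ∨ T) ∧ T = min(a, b) on (0.68, 0.32) = 0.32
¬((¬T ∨ T) ∧ T) = 1 − 0.32 = 0.68
((T ∧ P) ∨ (T ∧ ¬T)) ∧ ¬((¬T ∨ T) ∧ T) = min(a, b) on (0.32, 0.68) = 0.32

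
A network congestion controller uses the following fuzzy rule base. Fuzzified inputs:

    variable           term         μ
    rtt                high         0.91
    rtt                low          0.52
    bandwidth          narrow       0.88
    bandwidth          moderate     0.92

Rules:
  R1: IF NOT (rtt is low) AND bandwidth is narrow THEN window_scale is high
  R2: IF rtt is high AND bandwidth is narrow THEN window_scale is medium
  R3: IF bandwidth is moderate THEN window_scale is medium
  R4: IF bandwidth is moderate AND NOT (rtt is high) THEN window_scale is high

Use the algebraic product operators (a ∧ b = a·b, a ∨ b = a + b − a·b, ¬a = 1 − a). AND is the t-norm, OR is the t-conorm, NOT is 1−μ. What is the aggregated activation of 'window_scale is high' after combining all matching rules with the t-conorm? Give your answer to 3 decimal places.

0.470

R1: ¬low=1−0.52=0.48, narrow=0.88; AND[a·b] → w = 0.4224
R2: high=0.91, narrow=0.88; AND[a·b] → w = 0.8008
R3: moderate=0.92 → w = 0.9200
R4: moderate=0.92, ¬high=1−0.91=0.09; AND[a·b] → w = 0.0828
Rules with consequent 'high': {R1, R4} → strengths 0.4224, 0.0828
Aggregate via t-conorm [a + b − a·b]: 0.4702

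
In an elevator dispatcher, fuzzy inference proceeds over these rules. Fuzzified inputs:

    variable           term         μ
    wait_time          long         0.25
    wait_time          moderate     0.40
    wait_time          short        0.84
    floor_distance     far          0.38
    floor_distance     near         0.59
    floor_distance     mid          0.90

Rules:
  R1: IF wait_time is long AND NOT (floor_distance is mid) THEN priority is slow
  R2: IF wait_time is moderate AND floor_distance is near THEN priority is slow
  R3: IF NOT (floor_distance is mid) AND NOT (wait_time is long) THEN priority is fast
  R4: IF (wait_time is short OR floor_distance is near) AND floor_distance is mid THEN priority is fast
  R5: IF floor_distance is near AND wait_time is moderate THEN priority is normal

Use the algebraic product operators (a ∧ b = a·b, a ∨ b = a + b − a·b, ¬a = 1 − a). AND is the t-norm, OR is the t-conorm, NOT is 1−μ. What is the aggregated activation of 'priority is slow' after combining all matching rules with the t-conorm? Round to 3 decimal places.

0.255

R1: long=0.25, ¬mid=1−0.90=0.10; AND[a·b] → w = 0.0250
R2: moderate=0.40, near=0.59; AND[a·b] → w = 0.2360
R3: ¬mid=1−0.90=0.10, ¬long=1−0.25=0.75; AND[a·b] → w = 0.0750
R4: (short=0.84 OR near=0.59) = 0.9344; AND[a·b] with mid=0.90 → w = 0.8410
R5: near=0.59, moderate=0.40; AND[a·b] → w = 0.2360
Rules with consequent 'slow': {R1, R2} → strengths 0.0250, 0.2360
Aggregate via t-conorm [a + b − a·b]: 0.2551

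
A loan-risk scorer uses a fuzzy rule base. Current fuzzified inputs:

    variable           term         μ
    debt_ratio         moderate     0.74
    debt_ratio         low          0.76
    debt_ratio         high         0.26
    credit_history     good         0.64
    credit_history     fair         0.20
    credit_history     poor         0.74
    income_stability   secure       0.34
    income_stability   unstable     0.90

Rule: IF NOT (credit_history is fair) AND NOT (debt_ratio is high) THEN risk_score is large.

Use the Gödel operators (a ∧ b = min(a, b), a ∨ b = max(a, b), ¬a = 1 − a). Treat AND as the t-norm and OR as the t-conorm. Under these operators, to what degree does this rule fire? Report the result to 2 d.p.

0.74

firing strength: ¬fair=1−0.20=0.80, ¬high=1−0.26=0.74; AND[min(a, b)] → w = 0.74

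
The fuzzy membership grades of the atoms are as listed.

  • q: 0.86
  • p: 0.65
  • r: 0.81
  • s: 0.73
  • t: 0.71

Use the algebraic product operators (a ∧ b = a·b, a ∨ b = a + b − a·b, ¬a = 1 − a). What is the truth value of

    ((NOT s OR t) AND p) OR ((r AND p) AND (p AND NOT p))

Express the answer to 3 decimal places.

0.571

NOT s = 1 − 0.7300 = 0.2700
NOT s OR t = a + b − a·b on (0.2700, 0.7100) = 0.7883
(NOT s OR t) AND p = a·b on (0.7883, 0.6500) = 0.5124
r AND p = a·b on (0.8100, 0.6500) = 0.5265
NOT p = 1 − 0.6500 = 0.3500
p AND NOT p = a·b on (0.6500, 0.3500) = 0.2275
(r AND p) AND (p AND NOT p) = a·b on (0.5265, 0.2275) = 0.1198
((NOT s OR t) AND p) OR ((r AND p) AND (p AND NOT p)) = a + b − a·b on (0.5124, 0.1198) = 0.5708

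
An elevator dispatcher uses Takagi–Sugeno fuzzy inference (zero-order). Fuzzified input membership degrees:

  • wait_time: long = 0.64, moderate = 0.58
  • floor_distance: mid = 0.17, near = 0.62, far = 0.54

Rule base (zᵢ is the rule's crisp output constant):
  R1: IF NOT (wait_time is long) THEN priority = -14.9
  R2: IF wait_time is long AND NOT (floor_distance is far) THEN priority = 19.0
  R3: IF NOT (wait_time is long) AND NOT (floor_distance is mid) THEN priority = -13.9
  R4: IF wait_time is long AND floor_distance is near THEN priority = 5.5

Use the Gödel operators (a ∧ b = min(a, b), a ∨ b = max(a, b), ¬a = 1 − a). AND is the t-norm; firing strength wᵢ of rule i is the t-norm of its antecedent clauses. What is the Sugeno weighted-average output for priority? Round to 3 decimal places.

R1 (z=-14.9): ¬long=1−0.64=0.36 → w = 0.36
R2 (z=19.0): long=0.64, ¬far=1−0.54=0.46; AND[min(a, b)] → w = 0.46
R3 (z=-13.9): ¬long=1−0.64=0.36, ¬mid=1−0.17=0.83; AND[min(a, b)] → w = 0.36
R4 (z=5.5): long=0.64, near=0.62; AND[min(a, b)] → w = 0.62
Weighted average = (0.36·-14.9 + 0.46·19.0 + 0.36·-13.9 + 0.62·5.5) / (0.36 + 0.46 + 0.36 + 0.62)
  = 1.7820 / 1.8000 = 0.990

0.990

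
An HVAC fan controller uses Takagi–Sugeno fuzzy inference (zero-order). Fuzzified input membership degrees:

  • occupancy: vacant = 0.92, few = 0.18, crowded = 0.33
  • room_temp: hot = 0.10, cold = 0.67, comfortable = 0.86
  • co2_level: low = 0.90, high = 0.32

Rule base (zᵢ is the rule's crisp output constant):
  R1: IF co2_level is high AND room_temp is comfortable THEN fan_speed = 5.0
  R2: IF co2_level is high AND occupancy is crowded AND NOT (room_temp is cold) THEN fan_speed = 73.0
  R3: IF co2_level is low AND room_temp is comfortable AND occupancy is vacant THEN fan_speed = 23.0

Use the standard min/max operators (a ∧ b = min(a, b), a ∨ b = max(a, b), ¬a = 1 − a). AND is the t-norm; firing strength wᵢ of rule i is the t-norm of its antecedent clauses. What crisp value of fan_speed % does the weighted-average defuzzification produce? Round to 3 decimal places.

R1 (z=5.0): high=0.32, comfortable=0.86; AND[min(a, b)] → w = 0.32
R2 (z=73.0): high=0.32, crowded=0.33, ¬cold=1−0.67=0.33; AND[min(a, b)] → w = 0.32
R3 (z=23.0): low=0.90, comfortable=0.86, vacant=0.92; AND[min(a, b)] → w = 0.86
Weighted average = (0.32·5.0 + 0.32·73.0 + 0.86·23.0) / (0.32 + 0.32 + 0.86)
  = 44.7400 / 1.5000 = 29.827

29.827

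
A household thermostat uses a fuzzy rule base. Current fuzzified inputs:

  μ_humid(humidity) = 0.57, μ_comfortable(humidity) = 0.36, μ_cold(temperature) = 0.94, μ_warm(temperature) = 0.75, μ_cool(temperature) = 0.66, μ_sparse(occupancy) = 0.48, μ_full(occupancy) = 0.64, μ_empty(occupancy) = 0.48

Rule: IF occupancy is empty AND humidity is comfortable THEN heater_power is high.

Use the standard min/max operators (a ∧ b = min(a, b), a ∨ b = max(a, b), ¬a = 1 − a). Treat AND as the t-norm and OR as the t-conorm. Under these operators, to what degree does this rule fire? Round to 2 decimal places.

0.36

firing strength: empty=0.48, comfortable=0.36; AND[min(a, b)] → w = 0.36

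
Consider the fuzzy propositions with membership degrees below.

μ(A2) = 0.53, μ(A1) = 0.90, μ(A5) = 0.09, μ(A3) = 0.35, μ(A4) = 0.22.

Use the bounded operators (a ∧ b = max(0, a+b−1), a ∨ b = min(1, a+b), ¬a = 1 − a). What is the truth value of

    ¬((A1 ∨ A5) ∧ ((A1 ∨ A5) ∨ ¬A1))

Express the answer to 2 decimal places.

0.01

A1 ∨ A5 = min(1, a+b) on (0.90, 0.09) = 0.99
A1 ∨ A5 = min(1, a+b) on (0.90, 0.09) = 0.99
¬A1 = 1 − 0.90 = 0.10
(A1 ∨ A5) ∨ ¬A1 = min(1, a+b) on (0.99, 0.10) = 1.00
(A1 ∨ A5) ∧ ((A1 ∨ A5) ∨ ¬A1) = max(0, a+b−1) on (0.99, 1.00) = 0.99
¬((A1 ∨ A5) ∧ ((A1 ∨ A5) ∨ ¬A1)) = 1 − 0.99 = 0.01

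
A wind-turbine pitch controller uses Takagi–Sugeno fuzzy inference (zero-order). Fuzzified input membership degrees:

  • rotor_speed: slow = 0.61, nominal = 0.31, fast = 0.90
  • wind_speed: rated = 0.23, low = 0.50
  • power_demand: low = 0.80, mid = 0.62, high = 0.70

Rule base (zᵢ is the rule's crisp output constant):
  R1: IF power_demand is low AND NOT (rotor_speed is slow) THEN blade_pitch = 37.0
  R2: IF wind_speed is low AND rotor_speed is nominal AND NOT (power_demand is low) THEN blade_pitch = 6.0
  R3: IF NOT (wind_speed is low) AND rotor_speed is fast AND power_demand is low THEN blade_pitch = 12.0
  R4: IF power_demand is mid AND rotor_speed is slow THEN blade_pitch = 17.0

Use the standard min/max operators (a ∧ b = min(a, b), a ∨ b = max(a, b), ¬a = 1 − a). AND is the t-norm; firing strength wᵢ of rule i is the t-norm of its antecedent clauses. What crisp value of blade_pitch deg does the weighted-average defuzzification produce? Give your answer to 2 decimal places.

R1 (z=37.0): low=0.80, ¬slow=1−0.61=0.39; AND[min(a, b)] → w = 0.39
R2 (z=6.0): low=0.50, nominal=0.31, ¬low=1−0.80=0.20; AND[min(a, b)] → w = 0.20
R3 (z=12.0): ¬low=1−0.50=0.50, fast=0.90, low=0.80; AND[min(a, b)] → w = 0.50
R4 (z=17.0): mid=0.62, slow=0.61; AND[min(a, b)] → w = 0.61
Weighted average = (0.39·37.0 + 0.20·6.0 + 0.50·12.0 + 0.61·17.0) / (0.39 + 0.20 + 0.50 + 0.61)
  = 32.0000 / 1.7000 = 18.82

18.82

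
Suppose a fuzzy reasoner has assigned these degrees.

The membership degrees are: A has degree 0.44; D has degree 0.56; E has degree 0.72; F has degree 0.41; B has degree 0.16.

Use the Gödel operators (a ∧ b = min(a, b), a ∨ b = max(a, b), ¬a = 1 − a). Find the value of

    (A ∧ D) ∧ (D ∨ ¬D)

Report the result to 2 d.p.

A ∧ D = min(a, b) on (0.44, 0.56) = 0.44
¬D = 1 − 0.56 = 0.44
D ∨ ¬D = max(a, b) on (0.56, 0.44) = 0.56
(A ∧ D) ∧ (D ∨ ¬D) = min(a, b) on (0.44, 0.56) = 0.44

0.44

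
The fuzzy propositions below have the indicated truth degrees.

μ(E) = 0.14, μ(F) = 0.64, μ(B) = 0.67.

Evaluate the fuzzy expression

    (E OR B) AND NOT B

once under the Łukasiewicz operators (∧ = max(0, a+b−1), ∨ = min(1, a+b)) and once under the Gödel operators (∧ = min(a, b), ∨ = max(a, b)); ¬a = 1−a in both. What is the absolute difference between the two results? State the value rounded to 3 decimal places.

0.190

Under Łukasiewicz:
  E OR B = min(1, a+b) on (0.14, 0.67) = 0.81
  NOT B = 1 − 0.67 = 0.33
  (E OR B) AND NOT B = max(0, a+b−1) on (0.81, 0.33) = 0.14
  → value = 0.1400
Under Gödel:
  E OR B = max(a, b) on (0.14, 0.67) = 0.67
  NOT B = 1 − 0.67 = 0.33
  (E OR B) AND NOT B = min(a, b) on (0.67, 0.33) = 0.33
  → value = 0.3300
|0.1400 − 0.3300| = 0.190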